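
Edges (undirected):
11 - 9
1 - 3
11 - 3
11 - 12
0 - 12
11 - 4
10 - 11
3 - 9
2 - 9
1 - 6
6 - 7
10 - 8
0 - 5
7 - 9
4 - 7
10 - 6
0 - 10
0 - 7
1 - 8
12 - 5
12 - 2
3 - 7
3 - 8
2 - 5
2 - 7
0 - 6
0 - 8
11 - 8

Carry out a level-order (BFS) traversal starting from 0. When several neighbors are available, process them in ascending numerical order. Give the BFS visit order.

Visit 0; enqueue 5, 6, 7, 8, 10, 12 → queue [5, 6, 7, 8, 10, 12]
Visit 5; enqueue 2 → queue [6, 7, 8, 10, 12, 2]
Visit 6; enqueue 1 → queue [7, 8, 10, 12, 2, 1]
Visit 7; enqueue 3, 4, 9 → queue [8, 10, 12, 2, 1, 3, 4, 9]
Visit 8; enqueue 11 → queue [10, 12, 2, 1, 3, 4, 9, 11]
Visit 10 → queue [12, 2, 1, 3, 4, 9, 11]
Visit 12 → queue [2, 1, 3, 4, 9, 11]
Visit 2 → queue [1, 3, 4, 9, 11]
Visit 1 → queue [3, 4, 9, 11]
Visit 3 → queue [4, 9, 11]
Visit 4 → queue [9, 11]
Visit 9 → queue [11]
Visit 11 → queue []

0 5 6 7 8 10 12 2 1 3 4 9 11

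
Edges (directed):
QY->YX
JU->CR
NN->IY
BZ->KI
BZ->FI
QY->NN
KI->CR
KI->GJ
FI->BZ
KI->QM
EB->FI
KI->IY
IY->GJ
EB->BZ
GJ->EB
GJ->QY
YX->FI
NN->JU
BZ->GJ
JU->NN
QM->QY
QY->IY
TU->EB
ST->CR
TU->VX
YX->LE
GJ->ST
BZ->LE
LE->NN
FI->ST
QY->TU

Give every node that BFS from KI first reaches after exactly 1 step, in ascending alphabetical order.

Level 0: KI
Level 1: CR, GJ, IY, QM
Level 2: EB, QY, ST
Level 3: BZ, FI, NN, TU, YX
Level 4: JU, LE, VX

CR, GJ, IY, QM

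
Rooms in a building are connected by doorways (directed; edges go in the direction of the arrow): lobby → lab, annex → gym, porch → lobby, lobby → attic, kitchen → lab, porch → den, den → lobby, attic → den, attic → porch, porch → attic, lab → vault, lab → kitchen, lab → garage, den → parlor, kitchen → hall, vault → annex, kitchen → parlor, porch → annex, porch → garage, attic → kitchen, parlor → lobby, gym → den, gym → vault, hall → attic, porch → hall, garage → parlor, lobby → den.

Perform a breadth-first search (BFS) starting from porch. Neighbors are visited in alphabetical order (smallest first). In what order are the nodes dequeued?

porch -> annex -> attic -> den -> garage -> hall -> lobby -> gym -> kitchen -> parlor -> lab -> vault

Visit porch; enqueue annex, attic, den, garage, hall, lobby → queue [annex, attic, den, garage, hall, lobby]
Visit annex; enqueue gym → queue [attic, den, garage, hall, lobby, gym]
Visit attic; enqueue kitchen → queue [den, garage, hall, lobby, gym, kitchen]
Visit den; enqueue parlor → queue [garage, hall, lobby, gym, kitchen, parlor]
Visit garage → queue [hall, lobby, gym, kitchen, parlor]
Visit hall → queue [lobby, gym, kitchen, parlor]
Visit lobby; enqueue lab → queue [gym, kitchen, parlor, lab]
Visit gym; enqueue vault → queue [kitchen, parlor, lab, vault]
Visit kitchen → queue [parlor, lab, vault]
Visit parlor → queue [lab, vault]
Visit lab → queue [vault]
Visit vault → queue []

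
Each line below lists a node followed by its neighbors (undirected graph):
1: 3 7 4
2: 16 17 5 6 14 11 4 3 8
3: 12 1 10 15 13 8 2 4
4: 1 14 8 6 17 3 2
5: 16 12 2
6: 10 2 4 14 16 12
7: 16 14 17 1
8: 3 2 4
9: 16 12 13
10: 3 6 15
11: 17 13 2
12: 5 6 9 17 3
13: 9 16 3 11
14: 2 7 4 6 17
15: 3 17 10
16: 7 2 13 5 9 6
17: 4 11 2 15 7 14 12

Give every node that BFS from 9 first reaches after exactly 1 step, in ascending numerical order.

12, 13, 16

Level 0: 9
Level 1: 12, 13, 16
Level 2: 2, 3, 5, 6, 7, 11, 17
Level 3: 1, 4, 8, 10, 14, 15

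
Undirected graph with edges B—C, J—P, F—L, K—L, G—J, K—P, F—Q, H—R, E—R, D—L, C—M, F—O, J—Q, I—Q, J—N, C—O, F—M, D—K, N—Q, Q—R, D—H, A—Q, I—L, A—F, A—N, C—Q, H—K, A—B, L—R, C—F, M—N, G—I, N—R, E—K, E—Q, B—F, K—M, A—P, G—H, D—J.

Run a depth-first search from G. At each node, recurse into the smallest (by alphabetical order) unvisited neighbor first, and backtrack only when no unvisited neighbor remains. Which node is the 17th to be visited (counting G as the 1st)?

R

Visit G
G → H
H → D
D → J
J → N
N → A
A → B
B → C
C → F
F → L
L → I
I → Q
Q → E
E → K
K → M
K → P
E → R
F → O

Visit order: G, H, D, J, N, A, B, C, F, L, I, Q, E, K, M, P, R, O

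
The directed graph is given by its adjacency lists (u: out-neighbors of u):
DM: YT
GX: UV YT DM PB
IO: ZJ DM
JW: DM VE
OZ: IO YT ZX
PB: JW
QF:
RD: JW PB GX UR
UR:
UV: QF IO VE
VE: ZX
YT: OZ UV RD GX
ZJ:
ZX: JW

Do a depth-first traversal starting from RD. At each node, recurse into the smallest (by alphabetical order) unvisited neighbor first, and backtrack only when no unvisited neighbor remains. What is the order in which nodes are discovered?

Visit RD
RD → GX
GX → DM
DM → YT
YT → OZ
OZ → IO
IO → ZJ
OZ → ZX
ZX → JW
JW → VE
YT → UV
UV → QF
GX → PB
RD → UR

RD → GX → DM → YT → OZ → IO → ZJ → ZX → JW → VE → UV → QF → PB → UR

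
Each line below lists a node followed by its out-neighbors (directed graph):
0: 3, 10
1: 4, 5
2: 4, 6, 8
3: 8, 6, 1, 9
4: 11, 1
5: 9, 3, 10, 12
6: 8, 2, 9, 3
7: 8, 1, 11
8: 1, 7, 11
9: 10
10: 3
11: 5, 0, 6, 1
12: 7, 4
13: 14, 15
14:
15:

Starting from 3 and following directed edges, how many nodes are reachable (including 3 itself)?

13

BFS from 3 visits: 3, 8, 6, 1, 9, 7, 11, 2, 4, 5, 10, 0, 12
Reachable nodes: 13 of 16 total.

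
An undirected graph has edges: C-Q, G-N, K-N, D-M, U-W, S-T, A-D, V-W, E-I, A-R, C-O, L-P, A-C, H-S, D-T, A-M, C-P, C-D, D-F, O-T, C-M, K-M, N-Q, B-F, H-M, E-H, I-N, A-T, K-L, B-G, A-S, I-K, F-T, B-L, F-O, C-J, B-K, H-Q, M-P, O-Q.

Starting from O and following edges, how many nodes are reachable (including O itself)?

BFS from O visits: O, C, F, Q, T, A, D, J, M, P, B, H, N, S, R, K, L, G, E, I
Reachable nodes: 20 of 23 total.

20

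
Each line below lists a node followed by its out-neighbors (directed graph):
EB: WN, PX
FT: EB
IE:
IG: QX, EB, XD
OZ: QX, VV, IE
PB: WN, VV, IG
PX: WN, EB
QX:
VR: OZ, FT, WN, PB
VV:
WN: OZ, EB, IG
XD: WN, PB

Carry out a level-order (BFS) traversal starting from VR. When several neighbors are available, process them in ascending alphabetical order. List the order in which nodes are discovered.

Visit VR; enqueue FT, OZ, PB, WN → queue [FT, OZ, PB, WN]
Visit FT; enqueue EB → queue [OZ, PB, WN, EB]
Visit OZ; enqueue IE, QX, VV → queue [PB, WN, EB, IE, QX, VV]
Visit PB; enqueue IG → queue [WN, EB, IE, QX, VV, IG]
Visit WN → queue [EB, IE, QX, VV, IG]
Visit EB; enqueue PX → queue [IE, QX, VV, IG, PX]
Visit IE → queue [QX, VV, IG, PX]
Visit QX → queue [VV, IG, PX]
Visit VV → queue [IG, PX]
Visit IG; enqueue XD → queue [PX, XD]
Visit PX → queue [XD]
Visit XD → queue []

VR FT OZ PB WN EB IE QX VV IG PX XD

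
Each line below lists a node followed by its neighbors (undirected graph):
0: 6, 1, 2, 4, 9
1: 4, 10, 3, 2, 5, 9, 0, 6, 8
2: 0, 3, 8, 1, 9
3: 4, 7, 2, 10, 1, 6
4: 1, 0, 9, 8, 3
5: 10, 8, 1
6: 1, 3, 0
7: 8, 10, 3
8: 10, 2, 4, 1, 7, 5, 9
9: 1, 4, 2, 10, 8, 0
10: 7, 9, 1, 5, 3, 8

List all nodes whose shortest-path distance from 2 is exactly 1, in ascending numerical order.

0, 1, 3, 8, 9

Level 0: 2
Level 1: 0, 1, 3, 8, 9
Level 2: 4, 5, 6, 7, 10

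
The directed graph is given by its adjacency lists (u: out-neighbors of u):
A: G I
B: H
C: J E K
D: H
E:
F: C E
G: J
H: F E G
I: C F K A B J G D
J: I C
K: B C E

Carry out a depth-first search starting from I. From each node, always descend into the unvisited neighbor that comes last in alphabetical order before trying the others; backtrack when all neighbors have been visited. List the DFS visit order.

Visit I
I → K
K → E
K → C
C → J
K → B
B → H
H → G
H → F
I → D
I → A

I -> K -> E -> C -> J -> B -> H -> G -> F -> D -> A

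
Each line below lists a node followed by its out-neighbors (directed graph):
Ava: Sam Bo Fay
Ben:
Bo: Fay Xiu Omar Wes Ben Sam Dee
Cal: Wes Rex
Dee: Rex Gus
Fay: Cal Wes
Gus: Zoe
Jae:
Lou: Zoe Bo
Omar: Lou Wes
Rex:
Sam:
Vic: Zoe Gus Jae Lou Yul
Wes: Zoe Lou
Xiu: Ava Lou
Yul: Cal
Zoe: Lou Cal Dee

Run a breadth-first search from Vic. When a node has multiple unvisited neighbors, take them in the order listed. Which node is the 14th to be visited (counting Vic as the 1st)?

Visit Vic; enqueue Zoe, Gus, Jae, Lou, Yul → queue [Zoe, Gus, Jae, Lou, Yul]
Visit Zoe; enqueue Cal, Dee → queue [Gus, Jae, Lou, Yul, Cal, Dee]
Visit Gus → queue [Jae, Lou, Yul, Cal, Dee]
Visit Jae → queue [Lou, Yul, Cal, Dee]
Visit Lou; enqueue Bo → queue [Yul, Cal, Dee, Bo]
Visit Yul → queue [Cal, Dee, Bo]
Visit Cal; enqueue Wes, Rex → queue [Dee, Bo, Wes, Rex]
Visit Dee → queue [Bo, Wes, Rex]
Visit Bo; enqueue Fay, Xiu, Omar, Ben, Sam → queue [Wes, Rex, Fay, Xiu, Omar, Ben, Sam]
Visit Wes → queue [Rex, Fay, Xiu, Omar, Ben, Sam]
Visit Rex → queue [Fay, Xiu, Omar, Ben, Sam]
Visit Fay → queue [Xiu, Omar, Ben, Sam]
Visit Xiu; enqueue Ava → queue [Omar, Ben, Sam, Ava]
Visit Omar → queue [Ben, Sam, Ava]
Visit Ben → queue [Sam, Ava]
Visit Sam → queue [Ava]
Visit Ava → queue []

Visit order: Vic, Zoe, Gus, Jae, Lou, Yul, Cal, Dee, Bo, Wes, Rex, Fay, Xiu, Omar, Ben, Sam, Ava

Omar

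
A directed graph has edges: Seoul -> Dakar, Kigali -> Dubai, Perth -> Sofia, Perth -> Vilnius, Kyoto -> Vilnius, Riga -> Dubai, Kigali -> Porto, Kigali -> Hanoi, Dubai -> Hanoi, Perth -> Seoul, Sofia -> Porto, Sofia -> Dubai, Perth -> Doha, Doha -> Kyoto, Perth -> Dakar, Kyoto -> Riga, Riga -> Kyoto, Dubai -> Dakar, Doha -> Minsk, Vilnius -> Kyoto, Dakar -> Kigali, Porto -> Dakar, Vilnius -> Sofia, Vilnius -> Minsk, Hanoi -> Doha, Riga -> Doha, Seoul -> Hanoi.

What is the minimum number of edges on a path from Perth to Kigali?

Level 0: Perth
Level 1: Dakar, Doha, Seoul, Sofia, Vilnius
Level 2: Dubai, Hanoi, Kigali, Kyoto, Minsk, Porto
Level 3: Riga
Kigali first appears at level 2.

2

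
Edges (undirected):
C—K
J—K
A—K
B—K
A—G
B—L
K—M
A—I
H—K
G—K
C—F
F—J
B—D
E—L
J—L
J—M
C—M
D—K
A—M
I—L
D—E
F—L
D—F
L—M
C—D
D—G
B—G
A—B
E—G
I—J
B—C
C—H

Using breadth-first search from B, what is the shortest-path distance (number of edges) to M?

2

Level 0: B
Level 1: A, C, D, G, K, L
Level 2: E, F, H, I, J, M
M first appears at level 2.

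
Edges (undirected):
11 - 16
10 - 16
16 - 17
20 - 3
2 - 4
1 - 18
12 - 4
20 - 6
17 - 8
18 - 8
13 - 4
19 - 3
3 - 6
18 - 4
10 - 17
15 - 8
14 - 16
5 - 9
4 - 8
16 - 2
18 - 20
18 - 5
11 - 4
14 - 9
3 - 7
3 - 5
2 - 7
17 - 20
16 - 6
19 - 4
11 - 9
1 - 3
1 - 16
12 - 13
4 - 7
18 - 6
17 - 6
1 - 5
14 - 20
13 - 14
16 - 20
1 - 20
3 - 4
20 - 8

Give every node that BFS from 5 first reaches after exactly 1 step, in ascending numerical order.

1, 3, 9, 18

Level 0: 5
Level 1: 1, 3, 9, 18
Level 2: 4, 6, 7, 8, 11, 14, 16, 19, 20
Level 3: 2, 10, 12, 13, 15, 17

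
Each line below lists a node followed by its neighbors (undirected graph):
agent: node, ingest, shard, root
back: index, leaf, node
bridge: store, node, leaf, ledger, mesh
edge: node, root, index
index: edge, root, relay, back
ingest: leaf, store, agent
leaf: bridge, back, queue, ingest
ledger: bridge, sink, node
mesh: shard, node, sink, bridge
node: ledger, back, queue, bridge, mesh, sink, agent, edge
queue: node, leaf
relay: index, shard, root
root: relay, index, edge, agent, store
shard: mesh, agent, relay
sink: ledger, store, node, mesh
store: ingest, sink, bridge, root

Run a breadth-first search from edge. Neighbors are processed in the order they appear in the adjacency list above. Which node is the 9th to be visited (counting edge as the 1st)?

mesh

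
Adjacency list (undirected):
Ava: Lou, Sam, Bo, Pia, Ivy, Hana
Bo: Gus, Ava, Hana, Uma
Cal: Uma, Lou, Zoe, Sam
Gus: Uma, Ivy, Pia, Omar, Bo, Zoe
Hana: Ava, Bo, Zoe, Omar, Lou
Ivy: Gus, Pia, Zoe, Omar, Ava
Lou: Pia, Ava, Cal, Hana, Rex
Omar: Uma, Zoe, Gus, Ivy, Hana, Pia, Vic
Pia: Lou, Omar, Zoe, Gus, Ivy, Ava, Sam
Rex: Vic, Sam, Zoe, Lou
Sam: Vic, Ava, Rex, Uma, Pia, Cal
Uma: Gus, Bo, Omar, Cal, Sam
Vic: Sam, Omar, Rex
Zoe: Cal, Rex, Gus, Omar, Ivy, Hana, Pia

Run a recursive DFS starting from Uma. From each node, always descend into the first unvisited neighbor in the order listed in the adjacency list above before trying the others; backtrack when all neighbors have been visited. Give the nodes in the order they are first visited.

Uma, Gus, Ivy, Pia, Lou, Ava, Sam, Vic, Omar, Zoe, Cal, Rex, Hana, Bo

Visit Uma
Uma → Gus
Gus → Ivy
Ivy → Pia
Pia → Lou
Lou → Ava
Ava → Sam
Sam → Vic
Vic → Omar
Omar → Zoe
Zoe → Cal
Zoe → Rex
Zoe → Hana
Hana → Bo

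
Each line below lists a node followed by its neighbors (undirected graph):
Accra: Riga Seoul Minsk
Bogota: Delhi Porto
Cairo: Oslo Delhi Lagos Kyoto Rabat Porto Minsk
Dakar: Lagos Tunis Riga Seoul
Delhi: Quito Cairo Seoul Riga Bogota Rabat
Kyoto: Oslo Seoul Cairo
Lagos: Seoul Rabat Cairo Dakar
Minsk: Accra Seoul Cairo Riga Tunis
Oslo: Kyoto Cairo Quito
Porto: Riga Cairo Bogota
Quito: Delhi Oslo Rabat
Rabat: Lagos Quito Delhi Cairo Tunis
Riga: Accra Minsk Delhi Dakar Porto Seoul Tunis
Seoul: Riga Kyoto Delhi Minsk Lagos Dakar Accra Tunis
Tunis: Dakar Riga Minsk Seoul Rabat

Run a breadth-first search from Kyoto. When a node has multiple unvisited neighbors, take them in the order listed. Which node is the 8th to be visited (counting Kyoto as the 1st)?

Visit Kyoto; enqueue Oslo, Seoul, Cairo → queue [Oslo, Seoul, Cairo]
Visit Oslo; enqueue Quito → queue [Seoul, Cairo, Quito]
Visit Seoul; enqueue Riga, Delhi, Minsk, Lagos, Dakar, Accra, Tunis → queue [Cairo, Quito, Riga, Delhi, Minsk, Lagos, Dakar, Accra, Tunis]
Visit Cairo; enqueue Rabat, Porto → queue [Quito, Riga, Delhi, Minsk, Lagos, Dakar, Accra, Tunis, Rabat, Porto]
Visit Quito → queue [Riga, Delhi, Minsk, Lagos, Dakar, Accra, Tunis, Rabat, Porto]
Visit Riga → queue [Delhi, Minsk, Lagos, Dakar, Accra, Tunis, Rabat, Porto]
Visit Delhi; enqueue Bogota → queue [Minsk, Lagos, Dakar, Accra, Tunis, Rabat, Porto, Bogota]
Visit Minsk → queue [Lagos, Dakar, Accra, Tunis, Rabat, Porto, Bogota]
Visit Lagos → queue [Dakar, Accra, Tunis, Rabat, Porto, Bogota]
Visit Dakar → queue [Accra, Tunis, Rabat, Porto, Bogota]
Visit Accra → queue [Tunis, Rabat, Porto, Bogota]
Visit Tunis → queue [Rabat, Porto, Bogota]
Visit Rabat → queue [Porto, Bogota]
Visit Porto → queue [Bogota]
Visit Bogota → queue []

Visit order: Kyoto, Oslo, Seoul, Cairo, Quito, Riga, Delhi, Minsk, Lagos, Dakar, Accra, Tunis, Rabat, Porto, Bogota

Minsk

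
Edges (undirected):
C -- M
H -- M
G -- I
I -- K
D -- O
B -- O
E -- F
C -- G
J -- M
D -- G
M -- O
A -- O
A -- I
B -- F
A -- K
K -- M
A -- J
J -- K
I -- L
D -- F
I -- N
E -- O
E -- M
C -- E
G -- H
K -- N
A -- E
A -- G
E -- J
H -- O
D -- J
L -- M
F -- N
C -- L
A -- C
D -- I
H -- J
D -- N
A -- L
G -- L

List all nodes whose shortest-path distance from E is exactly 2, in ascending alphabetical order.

Level 0: E
Level 1: A, C, F, J, M, O
Level 2: B, D, G, H, I, K, L, N

B, D, G, H, I, K, L, N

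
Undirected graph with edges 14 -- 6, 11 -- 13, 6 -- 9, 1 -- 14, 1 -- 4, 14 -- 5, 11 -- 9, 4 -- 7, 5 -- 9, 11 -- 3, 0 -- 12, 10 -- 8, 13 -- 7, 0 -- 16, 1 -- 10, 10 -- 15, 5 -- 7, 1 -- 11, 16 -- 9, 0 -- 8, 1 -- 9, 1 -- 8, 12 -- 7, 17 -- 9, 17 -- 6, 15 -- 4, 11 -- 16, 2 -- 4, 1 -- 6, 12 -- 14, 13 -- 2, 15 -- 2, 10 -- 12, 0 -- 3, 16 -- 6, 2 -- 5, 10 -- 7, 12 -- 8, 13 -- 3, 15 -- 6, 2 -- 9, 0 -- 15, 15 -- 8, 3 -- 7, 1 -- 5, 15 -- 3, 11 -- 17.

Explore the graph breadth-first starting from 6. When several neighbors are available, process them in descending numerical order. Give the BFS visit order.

Visit 6; enqueue 17, 16, 15, 14, 9, 1 → queue [17, 16, 15, 14, 9, 1]
Visit 17; enqueue 11 → queue [16, 15, 14, 9, 1, 11]
Visit 16; enqueue 0 → queue [15, 14, 9, 1, 11, 0]
Visit 15; enqueue 10, 8, 4, 3, 2 → queue [14, 9, 1, 11, 0, 10, 8, 4, 3, 2]
Visit 14; enqueue 12, 5 → queue [9, 1, 11, 0, 10, 8, 4, 3, 2, 12, 5]
Visit 9 → queue [1, 11, 0, 10, 8, 4, 3, 2, 12, 5]
Visit 1 → queue [11, 0, 10, 8, 4, 3, 2, 12, 5]
Visit 11; enqueue 13 → queue [0, 10, 8, 4, 3, 2, 12, 5, 13]
Visit 0 → queue [10, 8, 4, 3, 2, 12, 5, 13]
Visit 10; enqueue 7 → queue [8, 4, 3, 2, 12, 5, 13, 7]
Visit 8 → queue [4, 3, 2, 12, 5, 13, 7]
Visit 4 → queue [3, 2, 12, 5, 13, 7]
Visit 3 → queue [2, 12, 5, 13, 7]
Visit 2 → queue [12, 5, 13, 7]
Visit 12 → queue [5, 13, 7]
Visit 5 → queue [13, 7]
Visit 13 → queue [7]
Visit 7 → queue []

6 → 17 → 16 → 15 → 14 → 9 → 1 → 11 → 0 → 10 → 8 → 4 → 3 → 2 → 12 → 5 → 13 → 7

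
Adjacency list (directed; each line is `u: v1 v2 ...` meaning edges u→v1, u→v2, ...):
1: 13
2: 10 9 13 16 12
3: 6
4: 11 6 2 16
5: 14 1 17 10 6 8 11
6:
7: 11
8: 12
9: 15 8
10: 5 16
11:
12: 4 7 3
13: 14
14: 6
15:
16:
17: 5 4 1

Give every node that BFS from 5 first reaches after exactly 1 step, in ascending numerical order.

Level 0: 5
Level 1: 1, 6, 8, 10, 11, 14, 17
Level 2: 4, 12, 13, 16
Level 3: 2, 3, 7
Level 4: 9
Level 5: 15

1, 6, 8, 10, 11, 14, 17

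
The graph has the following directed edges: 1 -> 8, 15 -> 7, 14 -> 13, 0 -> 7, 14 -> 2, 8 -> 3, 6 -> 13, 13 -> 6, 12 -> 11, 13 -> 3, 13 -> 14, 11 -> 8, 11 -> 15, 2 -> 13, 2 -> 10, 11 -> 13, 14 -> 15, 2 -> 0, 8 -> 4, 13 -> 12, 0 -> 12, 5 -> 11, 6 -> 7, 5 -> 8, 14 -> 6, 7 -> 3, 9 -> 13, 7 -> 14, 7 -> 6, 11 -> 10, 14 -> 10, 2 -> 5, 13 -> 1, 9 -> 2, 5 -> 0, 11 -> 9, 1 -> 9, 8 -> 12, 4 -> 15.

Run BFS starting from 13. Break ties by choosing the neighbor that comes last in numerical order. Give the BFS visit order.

13 → 14 → 12 → 6 → 3 → 1 → 15 → 10 → 2 → 11 → 7 → 9 → 8 → 5 → 0 → 4

Visit 13; enqueue 14, 12, 6, 3, 1 → queue [14, 12, 6, 3, 1]
Visit 14; enqueue 15, 10, 2 → queue [12, 6, 3, 1, 15, 10, 2]
Visit 12; enqueue 11 → queue [6, 3, 1, 15, 10, 2, 11]
Visit 6; enqueue 7 → queue [3, 1, 15, 10, 2, 11, 7]
Visit 3 → queue [1, 15, 10, 2, 11, 7]
Visit 1; enqueue 9, 8 → queue [15, 10, 2, 11, 7, 9, 8]
Visit 15 → queue [10, 2, 11, 7, 9, 8]
Visit 10 → queue [2, 11, 7, 9, 8]
Visit 2; enqueue 5, 0 → queue [11, 7, 9, 8, 5, 0]
Visit 11 → queue [7, 9, 8, 5, 0]
Visit 7 → queue [9, 8, 5, 0]
Visit 9 → queue [8, 5, 0]
Visit 8; enqueue 4 → queue [5, 0, 4]
Visit 5 → queue [0, 4]
Visit 0 → queue [4]
Visit 4 → queue []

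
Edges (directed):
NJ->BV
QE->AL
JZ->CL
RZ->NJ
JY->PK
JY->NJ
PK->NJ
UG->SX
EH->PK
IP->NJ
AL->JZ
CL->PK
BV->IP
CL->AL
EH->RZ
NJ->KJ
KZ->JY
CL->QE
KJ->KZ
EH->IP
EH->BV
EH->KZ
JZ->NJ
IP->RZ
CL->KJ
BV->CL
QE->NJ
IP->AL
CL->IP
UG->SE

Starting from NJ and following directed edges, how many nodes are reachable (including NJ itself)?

12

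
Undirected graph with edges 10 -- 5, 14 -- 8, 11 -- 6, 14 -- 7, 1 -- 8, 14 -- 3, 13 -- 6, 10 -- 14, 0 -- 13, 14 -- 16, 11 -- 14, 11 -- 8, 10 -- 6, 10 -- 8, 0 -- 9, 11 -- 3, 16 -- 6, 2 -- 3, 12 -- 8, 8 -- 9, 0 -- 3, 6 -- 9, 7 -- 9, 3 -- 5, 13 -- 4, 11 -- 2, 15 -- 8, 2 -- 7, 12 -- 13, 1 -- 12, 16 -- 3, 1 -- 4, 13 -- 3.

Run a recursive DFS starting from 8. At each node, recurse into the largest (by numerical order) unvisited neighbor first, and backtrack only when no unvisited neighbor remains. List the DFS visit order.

Visit 8
8 → 15
8 → 14
14 → 16
16 → 6
6 → 13
13 → 12
12 → 1
1 → 4
13 → 3
3 → 11
11 → 2
2 → 7
7 → 9
9 → 0
3 → 5
5 → 10

8 -> 15 -> 14 -> 16 -> 6 -> 13 -> 12 -> 1 -> 4 -> 3 -> 11 -> 2 -> 7 -> 9 -> 0 -> 5 -> 10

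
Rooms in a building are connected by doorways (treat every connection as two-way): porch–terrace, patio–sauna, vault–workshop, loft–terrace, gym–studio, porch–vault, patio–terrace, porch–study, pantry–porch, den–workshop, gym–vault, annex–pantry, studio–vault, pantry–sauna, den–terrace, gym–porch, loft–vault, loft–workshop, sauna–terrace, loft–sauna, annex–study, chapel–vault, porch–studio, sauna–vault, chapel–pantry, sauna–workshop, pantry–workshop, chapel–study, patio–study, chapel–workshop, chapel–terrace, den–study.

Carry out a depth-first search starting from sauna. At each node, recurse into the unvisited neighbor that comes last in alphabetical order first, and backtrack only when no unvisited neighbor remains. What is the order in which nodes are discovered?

Visit sauna
sauna → workshop
workshop → vault
vault → studio
studio → porch
porch → terrace
terrace → patio
patio → study
study → den
study → chapel
chapel → pantry
pantry → annex
terrace → loft
porch → gym

sauna -> workshop -> vault -> studio -> porch -> terrace -> patio -> study -> den -> chapel -> pantry -> annex -> loft -> gym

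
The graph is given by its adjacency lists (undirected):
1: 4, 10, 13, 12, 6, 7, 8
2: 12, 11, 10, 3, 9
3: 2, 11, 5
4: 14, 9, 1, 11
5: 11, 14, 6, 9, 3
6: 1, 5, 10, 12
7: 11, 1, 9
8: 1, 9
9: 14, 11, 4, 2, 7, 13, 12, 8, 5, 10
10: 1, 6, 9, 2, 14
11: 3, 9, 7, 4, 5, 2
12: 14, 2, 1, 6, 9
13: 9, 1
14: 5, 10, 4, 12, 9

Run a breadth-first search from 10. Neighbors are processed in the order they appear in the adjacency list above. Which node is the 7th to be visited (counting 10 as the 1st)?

Visit 10; enqueue 1, 6, 9, 2, 14 → queue [1, 6, 9, 2, 14]
Visit 1; enqueue 4, 13, 12, 7, 8 → queue [6, 9, 2, 14, 4, 13, 12, 7, 8]
Visit 6; enqueue 5 → queue [9, 2, 14, 4, 13, 12, 7, 8, 5]
Visit 9; enqueue 11 → queue [2, 14, 4, 13, 12, 7, 8, 5, 11]
Visit 2; enqueue 3 → queue [14, 4, 13, 12, 7, 8, 5, 11, 3]
Visit 14 → queue [4, 13, 12, 7, 8, 5, 11, 3]
Visit 4 → queue [13, 12, 7, 8, 5, 11, 3]
Visit 13 → queue [12, 7, 8, 5, 11, 3]
Visit 12 → queue [7, 8, 5, 11, 3]
Visit 7 → queue [8, 5, 11, 3]
Visit 8 → queue [5, 11, 3]
Visit 5 → queue [11, 3]
Visit 11 → queue [3]
Visit 3 → queue []

Visit order: 10, 1, 6, 9, 2, 14, 4, 13, 12, 7, 8, 5, 11, 3

4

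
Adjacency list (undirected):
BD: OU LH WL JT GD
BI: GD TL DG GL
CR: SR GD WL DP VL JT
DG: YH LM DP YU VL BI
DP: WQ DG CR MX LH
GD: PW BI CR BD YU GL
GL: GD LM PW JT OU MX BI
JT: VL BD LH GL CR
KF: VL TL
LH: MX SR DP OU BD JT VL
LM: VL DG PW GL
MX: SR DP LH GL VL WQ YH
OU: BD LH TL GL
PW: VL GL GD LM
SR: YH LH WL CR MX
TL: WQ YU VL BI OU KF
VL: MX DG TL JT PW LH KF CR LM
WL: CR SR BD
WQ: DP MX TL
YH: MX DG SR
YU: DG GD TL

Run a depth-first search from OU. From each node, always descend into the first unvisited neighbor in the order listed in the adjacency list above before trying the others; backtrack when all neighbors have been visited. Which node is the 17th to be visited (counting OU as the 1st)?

JT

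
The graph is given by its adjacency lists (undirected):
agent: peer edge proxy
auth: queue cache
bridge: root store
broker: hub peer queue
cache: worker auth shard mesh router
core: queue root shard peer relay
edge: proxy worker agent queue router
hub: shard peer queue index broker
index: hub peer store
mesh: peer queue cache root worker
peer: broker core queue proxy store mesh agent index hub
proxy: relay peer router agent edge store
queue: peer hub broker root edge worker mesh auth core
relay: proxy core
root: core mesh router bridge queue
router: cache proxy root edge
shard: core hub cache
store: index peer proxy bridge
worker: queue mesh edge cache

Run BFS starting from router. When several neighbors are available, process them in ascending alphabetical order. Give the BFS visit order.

router -> cache -> edge -> proxy -> root -> auth -> mesh -> shard -> worker -> agent -> queue -> peer -> relay -> store -> bridge -> core -> hub -> broker -> index

Visit router; enqueue cache, edge, proxy, root → queue [cache, edge, proxy, root]
Visit cache; enqueue auth, mesh, shard, worker → queue [edge, proxy, root, auth, mesh, shard, worker]
Visit edge; enqueue agent, queue → queue [proxy, root, auth, mesh, shard, worker, agent, queue]
Visit proxy; enqueue peer, relay, store → queue [root, auth, mesh, shard, worker, agent, queue, peer, relay, store]
Visit root; enqueue bridge, core → queue [auth, mesh, shard, worker, agent, queue, peer, relay, store, bridge, core]
Visit auth → queue [mesh, shard, worker, agent, queue, peer, relay, store, bridge, core]
Visit mesh → queue [shard, worker, agent, queue, peer, relay, store, bridge, core]
Visit shard; enqueue hub → queue [worker, agent, queue, peer, relay, store, bridge, core, hub]
Visit worker → queue [agent, queue, peer, relay, store, bridge, core, hub]
Visit agent → queue [queue, peer, relay, store, bridge, core, hub]
Visit queue; enqueue broker → queue [peer, relay, store, bridge, core, hub, broker]
Visit peer; enqueue index → queue [relay, store, bridge, core, hub, broker, index]
Visit relay → queue [store, bridge, core, hub, broker, index]
Visit store → queue [bridge, core, hub, broker, index]
Visit bridge → queue [core, hub, broker, index]
Visit core → queue [hub, broker, index]
Visit hub → queue [broker, index]
Visit broker → queue [index]
Visit index → queue []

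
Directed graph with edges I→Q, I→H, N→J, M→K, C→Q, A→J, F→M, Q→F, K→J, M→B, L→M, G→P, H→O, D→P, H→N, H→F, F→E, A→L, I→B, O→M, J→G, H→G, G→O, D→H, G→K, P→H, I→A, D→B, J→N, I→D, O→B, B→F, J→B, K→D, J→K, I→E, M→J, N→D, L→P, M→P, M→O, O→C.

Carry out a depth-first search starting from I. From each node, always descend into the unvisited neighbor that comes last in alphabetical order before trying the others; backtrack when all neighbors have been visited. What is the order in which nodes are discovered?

I → Q → F → M → P → H → O → C → B → N → J → K → D → G → E → A → L

Visit I
I → Q
Q → F
F → M
M → P
P → H
H → O
O → C
O → B
H → N
N → J
J → K
K → D
J → G
F → E
I → A
A → L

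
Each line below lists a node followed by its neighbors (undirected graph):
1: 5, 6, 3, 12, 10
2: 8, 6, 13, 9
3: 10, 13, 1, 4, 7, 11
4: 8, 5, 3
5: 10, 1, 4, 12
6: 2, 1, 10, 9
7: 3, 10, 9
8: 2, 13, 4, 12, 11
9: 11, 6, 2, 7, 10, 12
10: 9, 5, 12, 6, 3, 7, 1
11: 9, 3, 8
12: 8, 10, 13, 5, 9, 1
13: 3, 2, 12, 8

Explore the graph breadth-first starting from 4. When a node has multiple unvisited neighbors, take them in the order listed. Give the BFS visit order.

4 → 8 → 5 → 3 → 2 → 13 → 12 → 11 → 10 → 1 → 7 → 6 → 9

Visit 4; enqueue 8, 5, 3 → queue [8, 5, 3]
Visit 8; enqueue 2, 13, 12, 11 → queue [5, 3, 2, 13, 12, 11]
Visit 5; enqueue 10, 1 → queue [3, 2, 13, 12, 11, 10, 1]
Visit 3; enqueue 7 → queue [2, 13, 12, 11, 10, 1, 7]
Visit 2; enqueue 6, 9 → queue [13, 12, 11, 10, 1, 7, 6, 9]
Visit 13 → queue [12, 11, 10, 1, 7, 6, 9]
Visit 12 → queue [11, 10, 1, 7, 6, 9]
Visit 11 → queue [10, 1, 7, 6, 9]
Visit 10 → queue [1, 7, 6, 9]
Visit 1 → queue [7, 6, 9]
Visit 7 → queue [6, 9]
Visit 6 → queue [9]
Visit 9 → queue []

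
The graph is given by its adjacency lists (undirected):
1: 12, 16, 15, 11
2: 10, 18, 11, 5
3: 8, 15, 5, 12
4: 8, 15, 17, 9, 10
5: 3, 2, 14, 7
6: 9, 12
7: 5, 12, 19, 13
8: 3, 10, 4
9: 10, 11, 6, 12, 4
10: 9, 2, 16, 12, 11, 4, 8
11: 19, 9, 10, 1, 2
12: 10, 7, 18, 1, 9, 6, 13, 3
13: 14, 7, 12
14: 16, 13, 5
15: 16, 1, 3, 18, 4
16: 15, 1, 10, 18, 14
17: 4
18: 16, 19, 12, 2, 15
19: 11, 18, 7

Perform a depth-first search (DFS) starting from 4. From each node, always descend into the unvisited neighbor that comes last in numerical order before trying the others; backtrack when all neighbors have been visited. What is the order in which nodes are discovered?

4, 17, 15, 18, 19, 11, 10, 16, 14, 13, 12, 9, 6, 7, 5, 3, 8, 2, 1

Visit 4
4 → 17
4 → 15
15 → 18
18 → 19
19 → 11
11 → 10
10 → 16
16 → 14
14 → 13
13 → 12
12 → 9
9 → 6
12 → 7
7 → 5
5 → 3
3 → 8
5 → 2
12 → 1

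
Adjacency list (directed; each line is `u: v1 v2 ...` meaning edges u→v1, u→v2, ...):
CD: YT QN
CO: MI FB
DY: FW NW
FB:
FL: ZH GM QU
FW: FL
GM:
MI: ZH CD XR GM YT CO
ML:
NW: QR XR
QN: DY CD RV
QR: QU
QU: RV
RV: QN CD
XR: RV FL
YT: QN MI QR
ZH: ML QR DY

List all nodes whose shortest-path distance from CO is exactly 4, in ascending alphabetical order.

FW, NW, QU

Level 0: CO
Level 1: FB, MI
Level 2: CD, GM, XR, YT, ZH
Level 3: DY, FL, ML, QN, QR, RV
Level 4: FW, NW, QU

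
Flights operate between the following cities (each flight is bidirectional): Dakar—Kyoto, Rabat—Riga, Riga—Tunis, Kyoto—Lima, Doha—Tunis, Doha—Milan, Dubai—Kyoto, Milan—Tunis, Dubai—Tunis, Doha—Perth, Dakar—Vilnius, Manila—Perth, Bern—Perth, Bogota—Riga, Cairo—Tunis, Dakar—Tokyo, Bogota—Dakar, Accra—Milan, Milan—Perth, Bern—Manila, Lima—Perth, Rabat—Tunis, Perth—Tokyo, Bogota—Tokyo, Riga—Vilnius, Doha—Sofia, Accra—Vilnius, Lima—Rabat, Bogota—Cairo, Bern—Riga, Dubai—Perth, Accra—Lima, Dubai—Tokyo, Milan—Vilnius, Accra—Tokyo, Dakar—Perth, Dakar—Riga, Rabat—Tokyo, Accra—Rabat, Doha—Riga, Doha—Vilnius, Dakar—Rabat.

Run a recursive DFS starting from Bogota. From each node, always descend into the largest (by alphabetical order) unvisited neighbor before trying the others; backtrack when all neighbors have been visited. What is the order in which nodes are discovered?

Visit Bogota
Bogota → Tokyo
Tokyo → Rabat
Rabat → Tunis
Tunis → Riga
Riga → Vilnius
Vilnius → Milan
Milan → Perth
Perth → Manila
Manila → Bern
Perth → Lima
Lima → Kyoto
Kyoto → Dubai
Kyoto → Dakar
Lima → Accra
Perth → Doha
Doha → Sofia
Tunis → Cairo

Bogota -> Tokyo -> Rabat -> Tunis -> Riga -> Vilnius -> Milan -> Perth -> Manila -> Bern -> Lima -> Kyoto -> Dubai -> Dakar -> Accra -> Doha -> Sofia -> Cairo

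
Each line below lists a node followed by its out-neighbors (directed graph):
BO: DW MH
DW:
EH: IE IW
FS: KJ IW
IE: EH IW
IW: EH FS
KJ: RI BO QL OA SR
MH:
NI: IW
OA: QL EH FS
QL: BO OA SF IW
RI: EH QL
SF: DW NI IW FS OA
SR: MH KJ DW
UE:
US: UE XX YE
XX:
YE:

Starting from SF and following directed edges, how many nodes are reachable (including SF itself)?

14

BFS from SF visits: SF, DW, NI, IW, FS, OA, EH, KJ, QL, IE, RI, BO, SR, MH
Reachable nodes: 14 of 18 total.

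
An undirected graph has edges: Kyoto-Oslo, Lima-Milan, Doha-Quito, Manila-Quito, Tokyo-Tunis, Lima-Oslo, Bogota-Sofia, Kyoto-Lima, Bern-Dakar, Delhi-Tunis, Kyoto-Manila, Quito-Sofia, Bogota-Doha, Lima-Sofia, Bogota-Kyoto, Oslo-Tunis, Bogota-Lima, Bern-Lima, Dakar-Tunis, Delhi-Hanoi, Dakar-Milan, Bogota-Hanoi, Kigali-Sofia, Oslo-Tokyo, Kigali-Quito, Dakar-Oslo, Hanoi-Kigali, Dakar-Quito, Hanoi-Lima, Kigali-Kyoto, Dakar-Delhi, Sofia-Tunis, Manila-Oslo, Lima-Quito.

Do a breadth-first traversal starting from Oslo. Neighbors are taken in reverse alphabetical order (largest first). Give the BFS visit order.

Visit Oslo; enqueue Tunis, Tokyo, Manila, Lima, Kyoto, Dakar → queue [Tunis, Tokyo, Manila, Lima, Kyoto, Dakar]
Visit Tunis; enqueue Sofia, Delhi → queue [Tokyo, Manila, Lima, Kyoto, Dakar, Sofia, Delhi]
Visit Tokyo → queue [Manila, Lima, Kyoto, Dakar, Sofia, Delhi]
Visit Manila; enqueue Quito → queue [Lima, Kyoto, Dakar, Sofia, Delhi, Quito]
Visit Lima; enqueue Milan, Hanoi, Bogota, Bern → queue [Kyoto, Dakar, Sofia, Delhi, Quito, Milan, Hanoi, Bogota, Bern]
Visit Kyoto; enqueue Kigali → queue [Dakar, Sofia, Delhi, Quito, Milan, Hanoi, Bogota, Bern, Kigali]
Visit Dakar → queue [Sofia, Delhi, Quito, Milan, Hanoi, Bogota, Bern, Kigali]
Visit Sofia → queue [Delhi, Quito, Milan, Hanoi, Bogota, Bern, Kigali]
Visit Delhi → queue [Quito, Milan, Hanoi, Bogota, Bern, Kigali]
Visit Quito; enqueue Doha → queue [Milan, Hanoi, Bogota, Bern, Kigali, Doha]
Visit Milan → queue [Hanoi, Bogota, Bern, Kigali, Doha]
Visit Hanoi → queue [Bogota, Bern, Kigali, Doha]
Visit Bogota → queue [Bern, Kigali, Doha]
Visit Bern → queue [Kigali, Doha]
Visit Kigali → queue [Doha]
Visit Doha → queue []

Oslo → Tunis → Tokyo → Manila → Lima → Kyoto → Dakar → Sofia → Delhi → Quito → Milan → Hanoi → Bogota → Bern → Kigali → Doha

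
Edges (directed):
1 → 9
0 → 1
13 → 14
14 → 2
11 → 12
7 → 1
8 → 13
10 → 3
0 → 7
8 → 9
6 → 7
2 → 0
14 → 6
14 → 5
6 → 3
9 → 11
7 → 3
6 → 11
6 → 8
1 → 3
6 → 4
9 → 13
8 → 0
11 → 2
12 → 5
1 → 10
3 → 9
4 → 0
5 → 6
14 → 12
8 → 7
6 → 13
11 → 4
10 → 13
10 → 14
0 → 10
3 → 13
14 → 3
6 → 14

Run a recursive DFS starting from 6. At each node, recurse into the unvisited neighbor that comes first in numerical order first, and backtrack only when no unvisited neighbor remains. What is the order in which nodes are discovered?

6 3 9 11 2 0 1 10 13 14 5 12 7 4 8

Visit 6
6 → 3
3 → 9
9 → 11
11 → 2
2 → 0
0 → 1
1 → 10
10 → 13
13 → 14
14 → 5
14 → 12
0 → 7
11 → 4
6 → 8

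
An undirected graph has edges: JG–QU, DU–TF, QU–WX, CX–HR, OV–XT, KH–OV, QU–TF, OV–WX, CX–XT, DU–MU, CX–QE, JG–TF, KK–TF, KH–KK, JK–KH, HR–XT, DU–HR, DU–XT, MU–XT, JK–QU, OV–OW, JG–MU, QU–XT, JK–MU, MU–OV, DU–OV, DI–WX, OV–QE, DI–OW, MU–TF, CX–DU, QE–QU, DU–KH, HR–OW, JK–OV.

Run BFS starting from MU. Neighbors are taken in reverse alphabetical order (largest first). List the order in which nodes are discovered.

MU XT TF OV JK JG DU QU HR CX KK WX QE OW KH DI

Visit MU; enqueue XT, TF, OV, JK, JG, DU → queue [XT, TF, OV, JK, JG, DU]
Visit XT; enqueue QU, HR, CX → queue [TF, OV, JK, JG, DU, QU, HR, CX]
Visit TF; enqueue KK → queue [OV, JK, JG, DU, QU, HR, CX, KK]
Visit OV; enqueue WX, QE, OW, KH → queue [JK, JG, DU, QU, HR, CX, KK, WX, QE, OW, KH]
Visit JK → queue [JG, DU, QU, HR, CX, KK, WX, QE, OW, KH]
Visit JG → queue [DU, QU, HR, CX, KK, WX, QE, OW, KH]
Visit DU → queue [QU, HR, CX, KK, WX, QE, OW, KH]
Visit QU → queue [HR, CX, KK, WX, QE, OW, KH]
Visit HR → queue [CX, KK, WX, QE, OW, KH]
Visit CX → queue [KK, WX, QE, OW, KH]
Visit KK → queue [WX, QE, OW, KH]
Visit WX; enqueue DI → queue [QE, OW, KH, DI]
Visit QE → queue [OW, KH, DI]
Visit OW → queue [KH, DI]
Visit KH → queue [DI]
Visit DI → queue []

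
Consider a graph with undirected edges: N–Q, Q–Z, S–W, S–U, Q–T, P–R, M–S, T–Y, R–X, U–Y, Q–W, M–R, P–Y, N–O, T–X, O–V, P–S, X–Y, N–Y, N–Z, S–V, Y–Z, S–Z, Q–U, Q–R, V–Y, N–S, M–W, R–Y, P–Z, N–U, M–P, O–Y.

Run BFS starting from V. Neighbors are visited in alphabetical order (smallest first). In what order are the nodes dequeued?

V → O → S → Y → N → M → P → U → W → Z → R → T → X → Q

Visit V; enqueue O, S, Y → queue [O, S, Y]
Visit O; enqueue N → queue [S, Y, N]
Visit S; enqueue M, P, U, W, Z → queue [Y, N, M, P, U, W, Z]
Visit Y; enqueue R, T, X → queue [N, M, P, U, W, Z, R, T, X]
Visit N; enqueue Q → queue [M, P, U, W, Z, R, T, X, Q]
Visit M → queue [P, U, W, Z, R, T, X, Q]
Visit P → queue [U, W, Z, R, T, X, Q]
Visit U → queue [W, Z, R, T, X, Q]
Visit W → queue [Z, R, T, X, Q]
Visit Z → queue [R, T, X, Q]
Visit R → queue [T, X, Q]
Visit T → queue [X, Q]
Visit X → queue [Q]
Visit Q → queue []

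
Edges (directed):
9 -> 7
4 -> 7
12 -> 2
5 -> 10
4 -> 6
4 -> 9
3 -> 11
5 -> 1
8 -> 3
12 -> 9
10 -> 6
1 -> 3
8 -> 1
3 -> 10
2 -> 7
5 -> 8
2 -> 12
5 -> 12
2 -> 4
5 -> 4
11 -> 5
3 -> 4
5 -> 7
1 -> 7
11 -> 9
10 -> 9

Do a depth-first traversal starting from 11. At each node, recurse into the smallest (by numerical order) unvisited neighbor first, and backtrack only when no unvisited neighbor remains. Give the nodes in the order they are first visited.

Visit 11
11 → 5
5 → 1
1 → 3
3 → 4
4 → 6
4 → 7
4 → 9
3 → 10
5 → 8
5 → 12
12 → 2

11 5 1 3 4 6 7 9 10 8 12 2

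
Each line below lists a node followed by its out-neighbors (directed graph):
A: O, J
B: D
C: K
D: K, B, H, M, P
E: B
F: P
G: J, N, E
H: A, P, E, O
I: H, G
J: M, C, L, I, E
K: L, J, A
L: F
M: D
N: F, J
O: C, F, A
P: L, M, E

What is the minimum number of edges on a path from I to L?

3

Level 0: I
Level 1: G, H
Level 2: A, E, J, N, O, P
Level 3: B, C, F, L, M
Level 4: D, K
L first appears at level 3.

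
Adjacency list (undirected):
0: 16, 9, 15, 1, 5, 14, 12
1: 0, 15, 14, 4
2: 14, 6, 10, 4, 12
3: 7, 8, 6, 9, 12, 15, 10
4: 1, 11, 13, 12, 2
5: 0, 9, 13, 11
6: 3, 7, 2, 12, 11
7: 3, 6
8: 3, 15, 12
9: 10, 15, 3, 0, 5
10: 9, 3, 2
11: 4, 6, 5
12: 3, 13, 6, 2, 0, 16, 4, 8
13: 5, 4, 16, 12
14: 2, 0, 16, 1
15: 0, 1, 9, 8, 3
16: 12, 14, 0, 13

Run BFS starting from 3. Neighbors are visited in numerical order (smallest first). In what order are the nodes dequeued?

3, 6, 7, 8, 9, 10, 12, 15, 2, 11, 0, 5, 4, 13, 16, 1, 14

Visit 3; enqueue 6, 7, 8, 9, 10, 12, 15 → queue [6, 7, 8, 9, 10, 12, 15]
Visit 6; enqueue 2, 11 → queue [7, 8, 9, 10, 12, 15, 2, 11]
Visit 7 → queue [8, 9, 10, 12, 15, 2, 11]
Visit 8 → queue [9, 10, 12, 15, 2, 11]
Visit 9; enqueue 0, 5 → queue [10, 12, 15, 2, 11, 0, 5]
Visit 10 → queue [12, 15, 2, 11, 0, 5]
Visit 12; enqueue 4, 13, 16 → queue [15, 2, 11, 0, 5, 4, 13, 16]
Visit 15; enqueue 1 → queue [2, 11, 0, 5, 4, 13, 16, 1]
Visit 2; enqueue 14 → queue [11, 0, 5, 4, 13, 16, 1, 14]
Visit 11 → queue [0, 5, 4, 13, 16, 1, 14]
Visit 0 → queue [5, 4, 13, 16, 1, 14]
Visit 5 → queue [4, 13, 16, 1, 14]
Visit 4 → queue [13, 16, 1, 14]
Visit 13 → queue [16, 1, 14]
Visit 16 → queue [1, 14]
Visit 1 → queue [14]
Visit 14 → queue []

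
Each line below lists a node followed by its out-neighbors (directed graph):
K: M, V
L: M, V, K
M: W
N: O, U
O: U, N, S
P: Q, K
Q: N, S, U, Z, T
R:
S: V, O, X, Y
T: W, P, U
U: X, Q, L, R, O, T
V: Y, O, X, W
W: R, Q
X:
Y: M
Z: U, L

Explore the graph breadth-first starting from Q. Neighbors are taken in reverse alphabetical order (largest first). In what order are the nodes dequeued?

Visit Q; enqueue Z, U, T, S, N → queue [Z, U, T, S, N]
Visit Z; enqueue L → queue [U, T, S, N, L]
Visit U; enqueue X, R, O → queue [T, S, N, L, X, R, O]
Visit T; enqueue W, P → queue [S, N, L, X, R, O, W, P]
Visit S; enqueue Y, V → queue [N, L, X, R, O, W, P, Y, V]
Visit N → queue [L, X, R, O, W, P, Y, V]
Visit L; enqueue M, K → queue [X, R, O, W, P, Y, V, M, K]
Visit X → queue [R, O, W, P, Y, V, M, K]
Visit R → queue [O, W, P, Y, V, M, K]
Visit O → queue [W, P, Y, V, M, K]
Visit W → queue [P, Y, V, M, K]
Visit P → queue [Y, V, M, K]
Visit Y → queue [V, M, K]
Visit V → queue [M, K]
Visit M → queue [K]
Visit K → queue []

Q, Z, U, T, S, N, L, X, R, O, W, P, Y, V, M, K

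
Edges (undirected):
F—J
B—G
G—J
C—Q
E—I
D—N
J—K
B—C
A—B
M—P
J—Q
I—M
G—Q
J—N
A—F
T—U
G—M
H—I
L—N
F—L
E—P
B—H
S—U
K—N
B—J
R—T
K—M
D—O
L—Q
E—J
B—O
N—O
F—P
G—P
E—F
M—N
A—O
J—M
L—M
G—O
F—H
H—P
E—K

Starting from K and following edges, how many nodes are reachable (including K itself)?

BFS from K visits: K, E, J, M, N, F, I, P, B, G, Q, L, D, O, A, H, C
Reachable nodes: 17 of 21 total.

17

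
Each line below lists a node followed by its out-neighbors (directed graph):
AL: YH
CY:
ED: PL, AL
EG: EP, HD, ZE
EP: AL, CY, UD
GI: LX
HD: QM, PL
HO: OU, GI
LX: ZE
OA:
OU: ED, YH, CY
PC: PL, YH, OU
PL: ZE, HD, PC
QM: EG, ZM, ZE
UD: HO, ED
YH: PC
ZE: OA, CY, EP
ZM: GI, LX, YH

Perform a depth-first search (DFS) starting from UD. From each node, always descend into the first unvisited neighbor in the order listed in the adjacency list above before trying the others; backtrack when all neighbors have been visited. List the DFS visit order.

UD HO OU ED PL ZE OA CY EP AL YH PC HD QM EG ZM GI LX

Visit UD
UD → HO
HO → OU
OU → ED
ED → PL
PL → ZE
ZE → OA
ZE → CY
ZE → EP
EP → AL
AL → YH
YH → PC
PL → HD
HD → QM
QM → EG
QM → ZM
ZM → GI
GI → LX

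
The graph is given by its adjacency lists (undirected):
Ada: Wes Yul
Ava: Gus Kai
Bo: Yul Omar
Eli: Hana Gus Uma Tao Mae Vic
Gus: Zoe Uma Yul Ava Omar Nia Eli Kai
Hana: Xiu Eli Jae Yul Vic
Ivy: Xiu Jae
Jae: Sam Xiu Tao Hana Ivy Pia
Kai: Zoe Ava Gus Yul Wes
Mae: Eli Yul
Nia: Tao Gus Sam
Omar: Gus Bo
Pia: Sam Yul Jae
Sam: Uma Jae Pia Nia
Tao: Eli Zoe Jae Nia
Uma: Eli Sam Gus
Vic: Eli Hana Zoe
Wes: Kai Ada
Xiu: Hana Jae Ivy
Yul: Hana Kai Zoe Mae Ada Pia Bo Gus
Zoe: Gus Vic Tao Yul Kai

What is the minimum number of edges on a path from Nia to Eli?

2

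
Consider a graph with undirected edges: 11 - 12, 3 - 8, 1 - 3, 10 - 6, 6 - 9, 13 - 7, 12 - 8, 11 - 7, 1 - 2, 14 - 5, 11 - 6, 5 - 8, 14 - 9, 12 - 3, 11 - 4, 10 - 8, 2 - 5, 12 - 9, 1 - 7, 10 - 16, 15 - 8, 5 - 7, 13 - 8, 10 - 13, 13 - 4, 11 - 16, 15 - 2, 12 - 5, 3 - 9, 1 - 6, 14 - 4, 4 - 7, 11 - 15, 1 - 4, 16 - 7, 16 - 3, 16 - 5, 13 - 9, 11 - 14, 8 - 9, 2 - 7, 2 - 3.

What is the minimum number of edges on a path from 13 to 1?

2

Level 0: 13
Level 1: 4, 7, 8, 9, 10
Level 2: 1, 2, 3, 5, 6, 11, 12, 14, 15, 16
1 first appears at level 2.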